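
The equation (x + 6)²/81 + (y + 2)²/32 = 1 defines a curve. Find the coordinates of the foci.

(-13, -2) and (1, -2)

Center (-6, -2). The larger denominator 81 sits under the x-term, so the major axis is horizontal; a² = 81, b² = 32.
c² = a² - b² = 81 - 32 = 49, so c = 7.
Foci lie on the horizontal axis through the center: (h ± c, k).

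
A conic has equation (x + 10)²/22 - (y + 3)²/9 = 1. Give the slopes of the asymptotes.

3√22/22 and -3√22/22

Center (-10, -3). The positive term is the x-term, so the transverse axis is horizontal; a² = 22, b² = 9.
For a horizontal hyperbola the asymptotes have slope ±b/a.
Here that is ±3/√22 = ±3√22/22.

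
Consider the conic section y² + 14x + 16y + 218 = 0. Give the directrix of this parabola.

x = -15/2

Only y is squared. Complete the square in y: (y + 8)² = -14(x + 11).
Vertex (-11, -8); 4p = -14 so p = -7/2. Opens left.
Directrix is the vertical line x = h − p = -11 − (-7/2) = -15/2.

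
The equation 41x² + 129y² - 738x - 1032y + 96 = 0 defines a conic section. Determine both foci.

(9 - 2√22, 4) and (9 + 2√22, 4)

Rearranging, 41(x² - 18x) + 129(y² - 8y) = -96.
Complete the square in x and y: 41(x - 9)² + 129(y - 4)² = -96 + 3321 + 2064 = 5289
Divide through by 5289 to get (x - 9)²/129 + (y - 4)²/41 = 1.
Ellipse, center (9, 4), major axis horizontal; a² = 129, b² = 41.
c² = a² - b² = 129 - 41 = 88, so c = 2√22.
Foci lie on the horizontal axis through the center: (h ± c, k).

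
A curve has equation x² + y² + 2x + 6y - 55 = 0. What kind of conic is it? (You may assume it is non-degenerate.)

No xy term. Coefficients of x² and y² are A = 1, C = 1.
A = C (same sign) ⇒ circle.

circle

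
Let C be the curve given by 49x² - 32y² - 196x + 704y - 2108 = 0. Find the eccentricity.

Rearranging, 49(x² - 4x) -32(y² - 22y) = 2108.
Complete the square in x and y: 49(x - 2)² -32(y - 11)² = 2108 + 196 - 3872 = -1568
Divide through by -1568 to get (y - 11)²/49 - (x - 2)²/32 = 1.
Hyperbola, center (2, 11), transverse axis vertical; a² = 49, b² = 32.
c² = a² + b² = 81, so c = 9.
e = c/a = 9/7.

e = 9/7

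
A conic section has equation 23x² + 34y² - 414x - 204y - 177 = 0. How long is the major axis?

Group: 23(x² - 18x) + 34(y² - 6y) = 177
Complete the square: 23(x - 9)² + 34(y - 3)² = 177 + 1863 + 306 = 2346
Divide by 2346: (x - 9)²/102 + (y - 3)²/69 = 1
Ellipse, center (9, 3), major axis horizontal; a² = 102, b² = 69.
a² = 102 so a = √102; the major axis has length 2a = 2√102.

2√102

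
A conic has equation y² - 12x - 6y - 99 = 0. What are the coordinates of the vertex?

(-9, 3)

Only y is squared. Complete the square in y: (y - 3)² = 12(x + 9).
Vertex (-9, 3); 4p = 12 so p = 3. Opens right.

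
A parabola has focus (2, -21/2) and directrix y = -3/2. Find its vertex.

The vertex is the midpoint between the focus and the directrix along the axis of symmetry.
Axis is vertical (directrix is horizontal). Vertex y-coordinate = (-21/2 + (-3/2))/2 = -6; x-coordinate = 2.

(2, -6)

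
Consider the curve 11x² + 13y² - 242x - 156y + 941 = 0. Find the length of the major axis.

2√78

Rearranging, 11(x² - 22x) + 13(y² - 12y) = -941.
Complete the square in x and y: 11(x - 11)² + 13(y - 6)² = -941 + 1331 + 468 = 858
Dividing both sides by 858: (x - 11)²/78 + (y - 6)²/66 = 1
Ellipse, center (11, 6), major axis horizontal; a² = 78, b² = 66.
a² = 78 so a = √78; the major axis has length 2a = 2√78.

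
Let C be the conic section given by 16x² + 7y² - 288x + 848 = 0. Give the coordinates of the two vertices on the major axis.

(9, -8) and (9, 8)

16(x² - 18x) + 7y² = -848
16(x - 9)² + 7y² = -848 + 1296 + 0 = 448
Divide through by 448 to get (x - 9)²/28 + y²/64 = 1.
Ellipse, center (9, 0), major axis vertical; a² = 64, b² = 28.
a = 8. Vertices at (h, k ± a).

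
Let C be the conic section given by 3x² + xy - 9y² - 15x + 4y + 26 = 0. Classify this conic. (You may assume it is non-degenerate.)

A = 3, B = 1, C = -9.
Discriminant B² − 4AC = 1² − 4·3·(-9) = 109.
B² − 4AC > 0 ⇒ hyperbola.

hyperbola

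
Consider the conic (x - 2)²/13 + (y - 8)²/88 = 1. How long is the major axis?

Center (2, 8). The larger denominator 88 sits under the y-term, so the major axis is vertical; a² = 88, b² = 13.
a² = 88 so a = 2√22; the major axis has length 2a = 4√22.

4√22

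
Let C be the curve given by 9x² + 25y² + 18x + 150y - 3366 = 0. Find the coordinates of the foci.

(-17, -3) and (15, -3)

Rearranging, 9(x² + 2x) + 25(y² + 6y) = 3366.
9(x + 1)² + 25(y + 3)² = 3366 + 9 + 225 = 3600
Divide through by 3600 to get (x + 1)²/400 + (y + 3)²/144 = 1.
Ellipse, center (-1, -3), major axis horizontal; a² = 400, b² = 144.
c² = a² - b² = 400 - 144 = 256, so c = 16.
Foci lie on the horizontal axis through the center: (h ± c, k).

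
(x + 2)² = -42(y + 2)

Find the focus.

(-2, -25/2)

Vertex (-2, -2); 4p = -42 so p = -21/2. Opens down.
Focus is p units from the vertex along the axis: (h, k + p).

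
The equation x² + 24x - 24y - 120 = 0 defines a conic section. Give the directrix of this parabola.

Only x is squared. Complete the square in x: (x + 12)² = 24(y + 11).
Vertex (-12, -11); 4p = 24 so p = 6. Opens up.
Directrix is the horizontal line y = k − p = -11 − (6) = -17.

y = -17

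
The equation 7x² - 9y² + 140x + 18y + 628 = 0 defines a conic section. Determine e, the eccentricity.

Collect terms: 7(x² + 20x) -9(y² - 2y) = -628
Complete the square in x and y: 7(x + 10)² -9(y - 1)² = -628 + 700 - 9 = 63
Divide by 63: (x + 10)²/9 - (y - 1)²/7 = 1
Hyperbola, center (-10, 1), transverse axis horizontal; a² = 9, b² = 7.
c² = a² + b² = 16, so c = 4.
e = c/a = 4/3.

e = 4/3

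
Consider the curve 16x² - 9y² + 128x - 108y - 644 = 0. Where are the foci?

16(x² + 8x) -9(y² + 12y) = 644
Complete the square: 16(x + 4)² -9(y + 6)² = 644 + 256 - 324 = 576
Divide through by 576 to get (x + 4)²/36 - (y + 6)²/64 = 1.
Hyperbola, center (-4, -6), transverse axis horizontal; a² = 36, b² = 64.
c² = a² + b² = 36 + 64 = 100, so c = 10.
Foci lie on the horizontal axis through the center: (h ± c, k).

(-14, -6) and (6, -6)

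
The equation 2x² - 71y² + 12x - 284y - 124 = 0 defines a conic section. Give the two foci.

Rearranging, 2(x² + 6x) -71(y² + 4y) = 124.
Complete the square: 2(x + 3)² -71(y + 2)² = 124 + 18 - 284 = -142
Divide by -142: (y + 2)²/2 - (x + 3)²/71 = 1
Hyperbola, center (-3, -2), transverse axis vertical; a² = 2, b² = 71.
c² = a² + b² = 2 + 71 = 73, so c = √73.
Foci lie on the vertical axis through the center: (h, k ± c).

(-3, -2 - √73) and (-3, -2 + √73)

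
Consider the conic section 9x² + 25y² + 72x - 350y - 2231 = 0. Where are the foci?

Rearranging, 9(x² + 8x) + 25(y² - 14y) = 2231.
9(x + 4)² + 25(y - 7)² = 2231 + 144 + 1225 = 3600
Divide through by 3600 to get (x + 4)²/400 + (y - 7)²/144 = 1.
Ellipse, center (-4, 7), major axis horizontal; a² = 400, b² = 144.
c² = a² - b² = 400 - 144 = 256, so c = 16.
Foci lie on the horizontal axis through the center: (h ± c, k).

(-20, 7) and (12, 7)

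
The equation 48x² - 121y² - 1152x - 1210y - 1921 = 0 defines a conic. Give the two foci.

Group: 48(x² - 24x) -121(y² + 10y) = 1921
Complete the square: 48(x - 12)² -121(y + 5)² = 1921 + 6912 - 3025 = 5808
Divide through by 5808 to get (x - 12)²/121 - (y + 5)²/48 = 1.
Hyperbola, center (12, -5), transverse axis horizontal; a² = 121, b² = 48.
c² = a² + b² = 121 + 48 = 169, so c = 13.
Foci lie on the horizontal axis through the center: (h ± c, k).

(-1, -5) and (25, -5)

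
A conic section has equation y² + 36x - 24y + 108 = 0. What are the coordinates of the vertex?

Only y is squared. Complete the square in y: (y - 12)² = -36(x - 1).
Vertex (1, 12); 4p = -36 so p = -9. Opens left.

(1, 12)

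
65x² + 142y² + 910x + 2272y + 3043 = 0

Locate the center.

(-7, -8)

65(x² + 14x) + 142(y² + 16y) = -3043
Completing the square gives 65(x + 7)² + 142(y + 8)² = -3043 + 3185 + 9088 = 9230.
Divide through by 9230 to get (x + 7)²/142 + (y + 8)²/65 = 1.
Ellipse with center (-7, -8).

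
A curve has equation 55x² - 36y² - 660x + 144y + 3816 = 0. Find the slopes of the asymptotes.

√55/6 and -√55/6

55(x² - 12x) -36(y² - 4y) = -3816
Completing the square gives 55(x - 6)² -36(y - 2)² = -3816 + 1980 - 144 = -1980.
Dividing both sides by -1980: (y - 2)²/55 - (x - 6)²/36 = 1
Hyperbola, center (6, 2), transverse axis vertical; a² = 55, b² = 36.
For a vertical hyperbola the asymptotes have slope ±a/b.
Here that is ±√55/6.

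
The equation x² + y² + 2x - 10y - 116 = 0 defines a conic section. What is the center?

Group: (x² + 2x) + (y² - 10y) = 116
Complete the square: (x + 1)² + (y - 5)² = 116 + 1 + 25 = 142
So (x + 1)² + (y - 5)² = 142.
Circle centered at (-1, 5) with r² = 142.

(-1, 5)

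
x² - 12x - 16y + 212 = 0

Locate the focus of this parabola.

Only x is squared. Complete the square in x: (x - 6)² = 16(y - 11).
Vertex (6, 11); 4p = 16 so p = 4. Opens up.
Focus is p units from the vertex along the axis: (h, k + p).

(6, 15)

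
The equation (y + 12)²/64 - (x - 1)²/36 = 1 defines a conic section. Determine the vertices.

(1, -20) and (1, -4)

Center (1, -12). The positive term is the y-term, so the transverse axis is vertical; a² = 64, b² = 36.
a = 8. Vertices at (h, k ± a).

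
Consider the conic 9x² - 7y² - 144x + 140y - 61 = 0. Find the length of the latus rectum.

14/3

9(x² - 16x) -7(y² - 20y) = 61
Complete the square: 9(x - 8)² -7(y - 10)² = 61 + 576 - 700 = -63
Divide by -63: (y - 10)²/9 - (x - 8)²/7 = 1
Hyperbola, center (8, 10), transverse axis vertical; a² = 9, b² = 7.
Latus rectum length = 2b²/a = 2·7/3 = 14/3.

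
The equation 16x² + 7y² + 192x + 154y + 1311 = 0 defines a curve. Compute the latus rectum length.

Rearranging, 16(x² + 12x) + 7(y² + 22y) = -1311.
Complete the square in x and y: 16(x + 6)² + 7(y + 11)² = -1311 + 576 + 847 = 112
Dividing both sides by 112: (x + 6)²/7 + (y + 11)²/16 = 1
Ellipse, center (-6, -11), major axis vertical; a² = 16, b² = 7.
Latus rectum length = 2b²/a = 2·7/4 = 7/2.

7/2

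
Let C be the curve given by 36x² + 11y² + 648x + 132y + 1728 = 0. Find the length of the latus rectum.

22/3

Group: 36(x² + 18x) + 11(y² + 12y) = -1728
Completing the square gives 36(x + 9)² + 11(y + 6)² = -1728 + 2916 + 396 = 1584.
Dividing both sides by 1584: (x + 9)²/44 + (y + 6)²/144 = 1
Ellipse, center (-9, -6), major axis vertical; a² = 144, b² = 44.
Latus rectum length = 2b²/a = 2·44/12 = 22/3.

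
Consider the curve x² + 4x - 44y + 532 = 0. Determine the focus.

Only x is squared. Complete the square in x: (x + 2)² = 44(y - 12).
Vertex (-2, 12); 4p = 44 so p = 11. Opens up.
Focus is p units from the vertex along the axis: (h, k + p).

(-2, 23)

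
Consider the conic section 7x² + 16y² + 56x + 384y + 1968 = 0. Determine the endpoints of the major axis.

Collect terms: 7(x² + 8x) + 16(y² + 24y) = -1968
Completing the square gives 7(x + 4)² + 16(y + 12)² = -1968 + 112 + 2304 = 448.
Divide through by 448 to get (x + 4)²/64 + (y + 12)²/28 = 1.
Ellipse, center (-4, -12), major axis horizontal; a² = 64, b² = 28.
a = 8. Vertices at (h ± a, k).

(-12, -12) and (4, -12)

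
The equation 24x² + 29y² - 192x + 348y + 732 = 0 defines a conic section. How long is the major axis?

24(x² - 8x) + 29(y² + 12y) = -732
24(x - 4)² + 29(y + 6)² = -732 + 384 + 1044 = 696
Divide by 696: (x - 4)²/29 + (y + 6)²/24 = 1
Ellipse, center (4, -6), major axis horizontal; a² = 29, b² = 24.
a² = 29 so a = √29; the major axis has length 2a = 2√29.

2√29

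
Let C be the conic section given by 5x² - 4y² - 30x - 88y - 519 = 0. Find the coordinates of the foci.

Collect terms: 5(x² - 6x) -4(y² + 22y) = 519
Complete the square: 5(x - 3)² -4(y + 11)² = 519 + 45 - 484 = 80
Divide through by 80 to get (x - 3)²/16 - (y + 11)²/20 = 1.
Hyperbola, center (3, -11), transverse axis horizontal; a² = 16, b² = 20.
c² = a² + b² = 16 + 20 = 36, so c = 6.
Foci lie on the horizontal axis through the center: (h ± c, k).

(-3, -11) and (9, -11)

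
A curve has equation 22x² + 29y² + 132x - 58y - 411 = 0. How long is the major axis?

22(x² + 6x) + 29(y² - 2y) = 411
Complete the square in x and y: 22(x + 3)² + 29(y - 1)² = 411 + 198 + 29 = 638
Dividing both sides by 638: (x + 3)²/29 + (y - 1)²/22 = 1
Ellipse, center (-3, 1), major axis horizontal; a² = 29, b² = 22.
a² = 29 so a = √29; the major axis has length 2a = 2√29.

2√29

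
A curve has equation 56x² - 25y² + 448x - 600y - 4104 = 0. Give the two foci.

(-13, -12) and (5, -12)

Collect terms: 56(x² + 8x) -25(y² + 24y) = 4104
56(x + 4)² -25(y + 12)² = 4104 + 896 - 3600 = 1400
Divide through by 1400 to get (x + 4)²/25 - (y + 12)²/56 = 1.
Hyperbola, center (-4, -12), transverse axis horizontal; a² = 25, b² = 56.
c² = a² + b² = 25 + 56 = 81, so c = 9.
Foci lie on the horizontal axis through the center: (h ± c, k).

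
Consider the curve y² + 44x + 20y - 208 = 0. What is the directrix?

x = 18

Only y is squared. Complete the square in y: (y + 10)² = -44(x - 7).
Vertex (7, -10); 4p = -44 so p = -11. Opens left.
Directrix is the vertical line x = h − p = 7 − (-11) = 18.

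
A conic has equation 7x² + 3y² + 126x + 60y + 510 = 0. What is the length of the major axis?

Rearranging, 7(x² + 18x) + 3(y² + 20y) = -510.
Completing the square gives 7(x + 9)² + 3(y + 10)² = -510 + 567 + 300 = 357.
Dividing both sides by 357: (x + 9)²/51 + (y + 10)²/119 = 1
Ellipse, center (-9, -10), major axis vertical; a² = 119, b² = 51.
a² = 119 so a = √119; the major axis has length 2a = 2√119.

2√119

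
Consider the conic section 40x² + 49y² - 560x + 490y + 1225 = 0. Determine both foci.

Group the x- and y-terms: 40(x² - 14x) + 49(y² + 10y) = -1225
Completing the square gives 40(x - 7)² + 49(y + 5)² = -1225 + 1960 + 1225 = 1960.
Divide through by 1960 to get (x - 7)²/49 + (y + 5)²/40 = 1.
Ellipse, center (7, -5), major axis horizontal; a² = 49, b² = 40.
c² = a² - b² = 49 - 40 = 9, so c = 3.
Foci lie on the horizontal axis through the center: (h ± c, k).

(4, -5) and (10, -5)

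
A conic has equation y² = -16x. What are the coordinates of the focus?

(-4, 0)

Vertex (0, 0); 4p = -16 so p = -4. Opens left.
Focus is p units from the vertex along the axis: (h + p, k).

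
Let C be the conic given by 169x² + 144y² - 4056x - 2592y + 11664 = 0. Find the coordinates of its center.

(12, 9)

169(x² - 24x) + 144(y² - 18y) = -11664
Complete the square: 169(x - 12)² + 144(y - 9)² = -11664 + 24336 + 11664 = 24336
Divide by 24336: (x - 12)²/144 + (y - 9)²/169 = 1
Ellipse with center (12, 9).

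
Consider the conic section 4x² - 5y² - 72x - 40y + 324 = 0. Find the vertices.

(9, -8) and (9, 0)

Collect terms: 4(x² - 18x) -5(y² + 8y) = -324
Complete the square in x and y: 4(x - 9)² -5(y + 4)² = -324 + 324 - 80 = -80
Divide through by -80 to get (y + 4)²/16 - (x - 9)²/20 = 1.
Hyperbola, center (9, -4), transverse axis vertical; a² = 16, b² = 20.
a = 4. Vertices at (h, k ± a).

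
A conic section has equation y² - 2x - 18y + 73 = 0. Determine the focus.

(-7/2, 9)

Only y is squared. Complete the square in y: (y - 9)² = 2(x + 4).
Vertex (-4, 9); 4p = 2 so p = 1/2. Opens right.
Focus is p units from the vertex along the axis: (h + p, k).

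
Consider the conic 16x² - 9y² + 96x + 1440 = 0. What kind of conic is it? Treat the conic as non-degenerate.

No xy term. Coefficients of x² and y² are A = 16, C = -9.
A and C have opposite signs ⇒ hyperbola.

hyperbola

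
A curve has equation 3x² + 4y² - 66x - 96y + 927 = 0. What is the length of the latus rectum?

Collect terms: 3(x² - 22x) + 4(y² - 24y) = -927
3(x - 11)² + 4(y - 12)² = -927 + 363 + 576 = 12
Divide by 12: (x - 11)²/4 + (y - 12)²/3 = 1
Ellipse, center (11, 12), major axis horizontal; a² = 4, b² = 3.
Latus rectum length = 2b²/a = 2·3/2 = 3.

3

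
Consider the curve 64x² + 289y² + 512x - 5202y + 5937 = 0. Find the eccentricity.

e = 15/17

Collect terms: 64(x² + 8x) + 289(y² - 18y) = -5937
64(x + 4)² + 289(y - 9)² = -5937 + 1024 + 23409 = 18496
Divide through by 18496 to get (x + 4)²/289 + (y - 9)²/64 = 1.
Ellipse, center (-4, 9), major axis horizontal; a² = 289, b² = 64.
c² = a² - b² = 225, so c = 15.
e = c/a = 15/17.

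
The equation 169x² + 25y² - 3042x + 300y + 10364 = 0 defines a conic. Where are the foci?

(9, -18) and (9, 6)

Collect terms: 169(x² - 18x) + 25(y² + 12y) = -10364
Complete the square: 169(x - 9)² + 25(y + 6)² = -10364 + 13689 + 900 = 4225
Divide by 4225: (x - 9)²/25 + (y + 6)²/169 = 1
Ellipse, center (9, -6), major axis vertical; a² = 169, b² = 25.
c² = a² - b² = 169 - 25 = 144, so c = 12.
Foci lie on the vertical axis through the center: (h, k ± c).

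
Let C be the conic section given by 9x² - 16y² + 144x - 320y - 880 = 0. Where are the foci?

(-8, -15) and (-8, -5)

Rearranging, 9(x² + 16x) -16(y² + 20y) = 880.
9(x + 8)² -16(y + 10)² = 880 + 576 - 1600 = -144
Divide through by -144 to get (y + 10)²/9 - (x + 8)²/16 = 1.
Hyperbola, center (-8, -10), transverse axis vertical; a² = 9, b² = 16.
c² = a² + b² = 9 + 16 = 25, so c = 5.
Foci lie on the vertical axis through the center: (h, k ± c).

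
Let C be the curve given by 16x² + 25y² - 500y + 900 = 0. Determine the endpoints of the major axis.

Rearranging, 16x² + 25(y² - 20y) = -900.
Complete the square: 16x² + 25(y - 10)² = -900 + 0 + 2500 = 1600
Divide by 1600: x²/100 + (y - 10)²/64 = 1
Ellipse, center (0, 10), major axis horizontal; a² = 100, b² = 64.
a = 10. Vertices at (h ± a, k).

(-10, 10) and (10, 10)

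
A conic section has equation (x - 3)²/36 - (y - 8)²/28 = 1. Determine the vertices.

Center (3, 8). The positive term is the x-term, so the transverse axis is horizontal; a² = 36, b² = 28.
a = 6. Vertices at (h ± a, k).

(-3, 8) and (9, 8)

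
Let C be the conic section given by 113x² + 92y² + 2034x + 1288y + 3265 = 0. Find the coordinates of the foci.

(-9, -7 - √21) and (-9, -7 + √21)

113(x² + 18x) + 92(y² + 14y) = -3265
113(x + 9)² + 92(y + 7)² = -3265 + 9153 + 4508 = 10396
Divide through by 10396 to get (x + 9)²/92 + (y + 7)²/113 = 1.
Ellipse, center (-9, -7), major axis vertical; a² = 113, b² = 92.
c² = a² - b² = 113 - 92 = 21, so c = √21.
Foci lie on the vertical axis through the center: (h, k ± c).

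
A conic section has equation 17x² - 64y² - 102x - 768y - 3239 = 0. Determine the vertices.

Group the x- and y-terms: 17(x² - 6x) -64(y² + 12y) = 3239
Completing the square gives 17(x - 3)² -64(y + 6)² = 3239 + 153 - 2304 = 1088.
Dividing both sides by 1088: (x - 3)²/64 - (y + 6)²/17 = 1
Hyperbola, center (3, -6), transverse axis horizontal; a² = 64, b² = 17.
a = 8. Vertices at (h ± a, k).

(-5, -6) and (11, -6)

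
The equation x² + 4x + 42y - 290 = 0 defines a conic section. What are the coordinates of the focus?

Only x is squared. Complete the square in x: (x + 2)² = -42(y - 7).
Vertex (-2, 7); 4p = -42 so p = -21/2. Opens down.
Focus is p units from the vertex along the axis: (h, k + p).

(-2, -7/2)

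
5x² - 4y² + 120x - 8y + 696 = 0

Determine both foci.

(-15, -1) and (-9, -1)

Rearranging, 5(x² + 24x) -4(y² + 2y) = -696.
5(x + 12)² -4(y + 1)² = -696 + 720 - 4 = 20
Divide through by 20 to get (x + 12)²/4 - (y + 1)²/5 = 1.
Hyperbola, center (-12, -1), transverse axis horizontal; a² = 4, b² = 5.
c² = a² + b² = 4 + 5 = 9, so c = 3.
Foci lie on the horizontal axis through the center: (h ± c, k).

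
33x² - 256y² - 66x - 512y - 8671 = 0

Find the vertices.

(-15, -1) and (17, -1)

Group the x- and y-terms: 33(x² - 2x) -256(y² + 2y) = 8671
Complete the square: 33(x - 1)² -256(y + 1)² = 8671 + 33 - 256 = 8448
Divide through by 8448 to get (x - 1)²/256 - (y + 1)²/33 = 1.
Hyperbola, center (1, -1), transverse axis horizontal; a² = 256, b² = 33.
a = 16. Vertices at (h ± a, k).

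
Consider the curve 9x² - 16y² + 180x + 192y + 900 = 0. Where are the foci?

Group the x- and y-terms: 9(x² + 20x) -16(y² - 12y) = -900
Complete the square in x and y: 9(x + 10)² -16(y - 6)² = -900 + 900 - 576 = -576
Divide through by -576 to get (y - 6)²/36 - (x + 10)²/64 = 1.
Hyperbola, center (-10, 6), transverse axis vertical; a² = 36, b² = 64.
c² = a² + b² = 36 + 64 = 100, so c = 10.
Foci lie on the vertical axis through the center: (h, k ± c).

(-10, -4) and (-10, 16)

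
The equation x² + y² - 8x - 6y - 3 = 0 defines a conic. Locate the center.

(x² - 8x) + (y² - 6y) = 3
Complete the square in x and y: (x - 4)² + (y - 3)² = 3 + 16 + 9 = 28
So (x - 4)² + (y - 3)² = 28.
Circle centered at (4, 3) with r² = 28.

(4, 3)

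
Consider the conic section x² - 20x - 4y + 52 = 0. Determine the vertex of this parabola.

(10, -12)

Only x is squared. Complete the square in x: (x - 10)² = 4(y + 12).
Vertex (10, -12); 4p = 4 so p = 1. Opens up.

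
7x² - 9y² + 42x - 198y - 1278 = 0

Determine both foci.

(-11, -11) and (5, -11)

Rearranging, 7(x² + 6x) -9(y² + 22y) = 1278.
7(x + 3)² -9(y + 11)² = 1278 + 63 - 1089 = 252
Dividing both sides by 252: (x + 3)²/36 - (y + 11)²/28 = 1
Hyperbola, center (-3, -11), transverse axis horizontal; a² = 36, b² = 28.
c² = a² + b² = 36 + 28 = 64, so c = 8.
Foci lie on the horizontal axis through the center: (h ± c, k).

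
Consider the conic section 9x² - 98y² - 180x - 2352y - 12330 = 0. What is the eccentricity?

e = √107/3

Group the x- and y-terms: 9(x² - 20x) -98(y² + 24y) = 12330
9(x - 10)² -98(y + 12)² = 12330 + 900 - 14112 = -882
Divide by -882: (y + 12)²/9 - (x - 10)²/98 = 1
Hyperbola, center (10, -12), transverse axis vertical; a² = 9, b² = 98.
c² = a² + b² = 107, so c = √107.
e = c/a = √107/3.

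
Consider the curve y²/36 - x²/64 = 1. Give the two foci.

(0, -10) and (0, 10)

Center (0, 0). The positive term is the y-term, so the transverse axis is vertical; a² = 36, b² = 64.
c² = a² + b² = 36 + 64 = 100, so c = 10.
Foci lie on the vertical axis through the center: (h, k ± c).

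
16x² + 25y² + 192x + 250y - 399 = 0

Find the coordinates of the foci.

Group the x- and y-terms: 16(x² + 12x) + 25(y² + 10y) = 399
16(x + 6)² + 25(y + 5)² = 399 + 576 + 625 = 1600
Divide by 1600: (x + 6)²/100 + (y + 5)²/64 = 1
Ellipse, center (-6, -5), major axis horizontal; a² = 100, b² = 64.
c² = a² - b² = 100 - 64 = 36, so c = 6.
Foci lie on the horizontal axis through the center: (h ± c, k).

(-12, -5) and (0, -5)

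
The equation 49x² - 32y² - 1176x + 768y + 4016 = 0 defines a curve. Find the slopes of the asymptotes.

7√2/8 and -7√2/8

Group the x- and y-terms: 49(x² - 24x) -32(y² - 24y) = -4016
Complete the square in x and y: 49(x - 12)² -32(y - 12)² = -4016 + 7056 - 4608 = -1568
Dividing both sides by -1568: (y - 12)²/49 - (x - 12)²/32 = 1
Hyperbola, center (12, 12), transverse axis vertical; a² = 49, b² = 32.
For a vertical hyperbola the asymptotes have slope ±a/b.
Here that is ±7/4√2 = ±7√2/8.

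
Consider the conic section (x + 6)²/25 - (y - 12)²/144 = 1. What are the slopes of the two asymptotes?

Center (-6, 12). The positive term is the x-term, so the transverse axis is horizontal; a² = 25, b² = 144.
For a horizontal hyperbola the asymptotes have slope ±b/a.
Here that is ±12/5.

12/5 and -12/5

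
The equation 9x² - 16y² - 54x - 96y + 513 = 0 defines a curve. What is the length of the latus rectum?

64/3

Rearranging, 9(x² - 6x) -16(y² + 6y) = -513.
Completing the square gives 9(x - 3)² -16(y + 3)² = -513 + 81 - 144 = -576.
Dividing both sides by -576: (y + 3)²/36 - (x - 3)²/64 = 1
Hyperbola, center (3, -3), transverse axis vertical; a² = 36, b² = 64.
Latus rectum length = 2b²/a = 2·64/6 = 64/3.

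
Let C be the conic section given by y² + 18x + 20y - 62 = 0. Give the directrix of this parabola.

Only y is squared. Complete the square in y: (y + 10)² = -18(x - 9).
Vertex (9, -10); 4p = -18 so p = -9/2. Opens left.
Directrix is the vertical line x = h − p = 9 − (-9/2) = 27/2.

x = 27/2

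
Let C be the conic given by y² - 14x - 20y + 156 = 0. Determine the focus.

(15/2, 10)

Only y is squared. Complete the square in y: (y - 10)² = 14(x - 4).
Vertex (4, 10); 4p = 14 so p = 7/2. Opens right.
Focus is p units from the vertex along the axis: (h + p, k).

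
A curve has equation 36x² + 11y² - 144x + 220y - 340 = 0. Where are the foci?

(2, -20) and (2, 0)

Group the x- and y-terms: 36(x² - 4x) + 11(y² + 20y) = 340
36(x - 2)² + 11(y + 10)² = 340 + 144 + 1100 = 1584
Dividing both sides by 1584: (x - 2)²/44 + (y + 10)²/144 = 1
Ellipse, center (2, -10), major axis vertical; a² = 144, b² = 44.
c² = a² - b² = 144 - 44 = 100, so c = 10.
Foci lie on the vertical axis through the center: (h, k ± c).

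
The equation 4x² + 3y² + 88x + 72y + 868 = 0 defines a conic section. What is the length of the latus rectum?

Collect terms: 4(x² + 22x) + 3(y² + 24y) = -868
Complete the square in x and y: 4(x + 11)² + 3(y + 12)² = -868 + 484 + 432 = 48
Divide by 48: (x + 11)²/12 + (y + 12)²/16 = 1
Ellipse, center (-11, -12), major axis vertical; a² = 16, b² = 12.
Latus rectum length = 2b²/a = 2·12/4 = 6.

6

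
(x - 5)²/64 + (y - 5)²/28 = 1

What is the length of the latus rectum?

Center (5, 5). The larger denominator 64 sits under the x-term, so the major axis is horizontal; a² = 64, b² = 28.
Latus rectum length = 2b²/a = 2·28/8 = 7.

7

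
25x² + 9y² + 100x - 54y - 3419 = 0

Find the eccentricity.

Group the x- and y-terms: 25(x² + 4x) + 9(y² - 6y) = 3419
Completing the square gives 25(x + 2)² + 9(y - 3)² = 3419 + 100 + 81 = 3600.
Divide through by 3600 to get (x + 2)²/144 + (y - 3)²/400 = 1.
Ellipse, center (-2, 3), major axis vertical; a² = 400, b² = 144.
c² = a² - b² = 256, so c = 16.
e = c/a = 16/20 = 4/5.

e = 4/5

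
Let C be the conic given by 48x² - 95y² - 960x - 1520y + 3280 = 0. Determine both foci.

(10, -8 - √143) and (10, -8 + √143)

Rearranging, 48(x² - 20x) -95(y² + 16y) = -3280.
Completing the square gives 48(x - 10)² -95(y + 8)² = -3280 + 4800 - 6080 = -4560.
Divide through by -4560 to get (y + 8)²/48 - (x - 10)²/95 = 1.
Hyperbola, center (10, -8), transverse axis vertical; a² = 48, b² = 95.
c² = a² + b² = 48 + 95 = 143, so c = √143.
Foci lie on the vertical axis through the center: (h, k ± c).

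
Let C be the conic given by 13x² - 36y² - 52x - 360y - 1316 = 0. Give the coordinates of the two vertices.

Rearranging, 13(x² - 4x) -36(y² + 10y) = 1316.
Complete the square: 13(x - 2)² -36(y + 5)² = 1316 + 52 - 900 = 468
Divide by 468: (x - 2)²/36 - (y + 5)²/13 = 1
Hyperbola, center (2, -5), transverse axis horizontal; a² = 36, b² = 13.
a = 6. Vertices at (h ± a, k).

(-4, -5) and (8, -5)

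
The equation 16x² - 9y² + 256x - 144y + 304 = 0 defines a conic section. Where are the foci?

(-13, -8) and (-3, -8)

Collect terms: 16(x² + 16x) -9(y² + 16y) = -304
Completing the square gives 16(x + 8)² -9(y + 8)² = -304 + 1024 - 576 = 144.
Dividing both sides by 144: (x + 8)²/9 - (y + 8)²/16 = 1
Hyperbola, center (-8, -8), transverse axis horizontal; a² = 9, b² = 16.
c² = a² + b² = 9 + 16 = 25, so c = 5.
Foci lie on the horizontal axis through the center: (h ± c, k).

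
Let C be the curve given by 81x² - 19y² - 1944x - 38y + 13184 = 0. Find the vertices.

(12, -10) and (12, 8)

Group: 81(x² - 24x) -19(y² + 2y) = -13184
Complete the square: 81(x - 12)² -19(y + 1)² = -13184 + 11664 - 19 = -1539
Divide by -1539: (y + 1)²/81 - (x - 12)²/19 = 1
Hyperbola, center (12, -1), transverse axis vertical; a² = 81, b² = 19.
a = 9. Vertices at (h, k ± a).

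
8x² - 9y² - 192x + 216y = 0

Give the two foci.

Group the x- and y-terms: 8(x² - 24x) -9(y² - 24y) = 0
Complete the square in x and y: 8(x - 12)² -9(y - 12)² = 0 + 1152 - 1296 = -144
Dividing both sides by -144: (y - 12)²/16 - (x - 12)²/18 = 1
Hyperbola, center (12, 12), transverse axis vertical; a² = 16, b² = 18.
c² = a² + b² = 16 + 18 = 34, so c = √34.
Foci lie on the vertical axis through the center: (h, k ± c).

(12, 12 - √34) and (12, 12 + √34)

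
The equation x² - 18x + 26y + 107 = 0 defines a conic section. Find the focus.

(9, -15/2)

Only x is squared. Complete the square in x: (x - 9)² = -26(y + 1).
Vertex (9, -1); 4p = -26 so p = -13/2. Opens down.
Focus is p units from the vertex along the axis: (h, k + p).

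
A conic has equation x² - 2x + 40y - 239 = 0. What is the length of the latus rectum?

40

Only x is squared. Complete the square in x: (x - 1)² = -40(y - 6).
Vertex (1, 6); 4p = -40 so p = -10. Opens down.
Latus rectum length = |4p| = 40.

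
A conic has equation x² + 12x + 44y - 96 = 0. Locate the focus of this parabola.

Only x is squared. Complete the square in x: (x + 6)² = -44(y - 3).
Vertex (-6, 3); 4p = -44 so p = -11. Opens down.
Focus is p units from the vertex along the axis: (h, k + p).

(-6, -8)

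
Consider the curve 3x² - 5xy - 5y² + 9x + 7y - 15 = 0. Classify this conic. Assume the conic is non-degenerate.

hyperbola

A = 3, B = -5, C = -5.
Discriminant B² − 4AC = (-5)² − 4·3·(-5) = 85.
B² − 4AC > 0 ⇒ hyperbola.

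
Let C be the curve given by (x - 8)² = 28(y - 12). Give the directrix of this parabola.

y = 5

Vertex (8, 12); 4p = 28 so p = 7. Opens up.
Directrix is the horizontal line y = k − p = 12 − (7) = 5.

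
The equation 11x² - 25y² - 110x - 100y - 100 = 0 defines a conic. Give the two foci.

Collect terms: 11(x² - 10x) -25(y² + 4y) = 100
Completing the square gives 11(x - 5)² -25(y + 2)² = 100 + 275 - 100 = 275.
Divide by 275: (x - 5)²/25 - (y + 2)²/11 = 1
Hyperbola, center (5, -2), transverse axis horizontal; a² = 25, b² = 11.
c² = a² + b² = 25 + 11 = 36, so c = 6.
Foci lie on the horizontal axis through the center: (h ± c, k).

(-1, -2) and (11, -2)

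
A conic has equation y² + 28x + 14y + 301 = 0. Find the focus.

Only y is squared. Complete the square in y: (y + 7)² = -28(x + 9).
Vertex (-9, -7); 4p = -28 so p = -7. Opens left.
Focus is p units from the vertex along the axis: (h + p, k).

(-16, -7)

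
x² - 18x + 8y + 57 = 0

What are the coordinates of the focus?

(9, 1)

Only x is squared. Complete the square in x: (x - 9)² = -8(y - 3).
Vertex (9, 3); 4p = -8 so p = -2. Opens down.
Focus is p units from the vertex along the axis: (h, k + p).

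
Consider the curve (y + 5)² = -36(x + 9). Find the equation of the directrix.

Vertex (-9, -5); 4p = -36 so p = -9. Opens left.
Directrix is the vertical line x = h − p = -9 − (-9) = 0.

x = 0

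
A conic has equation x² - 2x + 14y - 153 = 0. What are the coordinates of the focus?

Only x is squared. Complete the square in x: (x - 1)² = -14(y - 11).
Vertex (1, 11); 4p = -14 so p = -7/2. Opens down.
Focus is p units from the vertex along the axis: (h, k + p).

(1, 15/2)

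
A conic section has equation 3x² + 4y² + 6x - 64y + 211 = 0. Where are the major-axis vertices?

(-5, 8) and (3, 8)

Group: 3(x² + 2x) + 4(y² - 16y) = -211
Complete the square: 3(x + 1)² + 4(y - 8)² = -211 + 3 + 256 = 48
Dividing both sides by 48: (x + 1)²/16 + (y - 8)²/12 = 1
Ellipse, center (-1, 8), major axis horizontal; a² = 16, b² = 12.
a = 4. Vertices at (h ± a, k).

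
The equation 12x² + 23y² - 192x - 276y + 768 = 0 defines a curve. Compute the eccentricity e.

e = √253/23

12(x² - 16x) + 23(y² - 12y) = -768
12(x - 8)² + 23(y - 6)² = -768 + 768 + 828 = 828
Divide by 828: (x - 8)²/69 + (y - 6)²/36 = 1
Ellipse, center (8, 6), major axis horizontal; a² = 69, b² = 36.
c² = a² - b² = 33, so c = √33.
e = c/a = √33/√69 = √253/23.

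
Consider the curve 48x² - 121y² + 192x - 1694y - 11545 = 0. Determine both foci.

(-15, -7) and (11, -7)

48(x² + 4x) -121(y² + 14y) = 11545
Complete the square: 48(x + 2)² -121(y + 7)² = 11545 + 192 - 5929 = 5808
Dividing both sides by 5808: (x + 2)²/121 - (y + 7)²/48 = 1
Hyperbola, center (-2, -7), transverse axis horizontal; a² = 121, b² = 48.
c² = a² + b² = 121 + 48 = 169, so c = 13.
Foci lie on the horizontal axis through the center: (h ± c, k).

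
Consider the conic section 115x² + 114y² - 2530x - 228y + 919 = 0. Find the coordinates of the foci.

(11, 0) and (11, 2)

Collect terms: 115(x² - 22x) + 114(y² - 2y) = -919
Complete the square in x and y: 115(x - 11)² + 114(y - 1)² = -919 + 13915 + 114 = 13110
Divide through by 13110 to get (x - 11)²/114 + (y - 1)²/115 = 1.
Ellipse, center (11, 1), major axis vertical; a² = 115, b² = 114.
c² = a² - b² = 115 - 114 = 1, so c = 1.
Foci lie on the vertical axis through the center: (h, k ± c).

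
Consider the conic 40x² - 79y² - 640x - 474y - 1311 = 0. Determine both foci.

(8 - √119, -3) and (8 + √119, -3)

40(x² - 16x) -79(y² + 6y) = 1311
Complete the square: 40(x - 8)² -79(y + 3)² = 1311 + 2560 - 711 = 3160
Divide through by 3160 to get (x - 8)²/79 - (y + 3)²/40 = 1.
Hyperbola, center (8, -3), transverse axis horizontal; a² = 79, b² = 40.
c² = a² + b² = 79 + 40 = 119, so c = √119.
Foci lie on the horizontal axis through the center: (h ± c, k).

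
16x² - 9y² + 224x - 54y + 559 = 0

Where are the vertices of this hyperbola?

(-10, -3) and (-4, -3)

16(x² + 14x) -9(y² + 6y) = -559
Complete the square: 16(x + 7)² -9(y + 3)² = -559 + 784 - 81 = 144
Dividing both sides by 144: (x + 7)²/9 - (y + 3)²/16 = 1
Hyperbola, center (-7, -3), transverse axis horizontal; a² = 9, b² = 16.
a = 3. Vertices at (h ± a, k).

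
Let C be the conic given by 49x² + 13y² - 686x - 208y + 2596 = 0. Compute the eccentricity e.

e = 6/7

Group the x- and y-terms: 49(x² - 14x) + 13(y² - 16y) = -2596
Complete the square in x and y: 49(x - 7)² + 13(y - 8)² = -2596 + 2401 + 832 = 637
Divide through by 637 to get (x - 7)²/13 + (y - 8)²/49 = 1.
Ellipse, center (7, 8), major axis vertical; a² = 49, b² = 13.
c² = a² - b² = 36, so c = 6.
e = c/a = 6/7.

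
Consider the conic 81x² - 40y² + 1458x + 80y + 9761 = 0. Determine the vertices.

Group: 81(x² + 18x) -40(y² - 2y) = -9761
Complete the square in x and y: 81(x + 9)² -40(y - 1)² = -9761 + 6561 - 40 = -3240
Divide by -3240: (y - 1)²/81 - (x + 9)²/40 = 1
Hyperbola, center (-9, 1), transverse axis vertical; a² = 81, b² = 40.
a = 9. Vertices at (h, k ± a).

(-9, -8) and (-9, 10)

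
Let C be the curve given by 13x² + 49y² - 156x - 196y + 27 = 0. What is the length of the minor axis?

2√13

Collect terms: 13(x² - 12x) + 49(y² - 4y) = -27
Complete the square in x and y: 13(x - 6)² + 49(y - 2)² = -27 + 468 + 196 = 637
Divide through by 637 to get (x - 6)²/49 + (y - 2)²/13 = 1.
Ellipse, center (6, 2), major axis horizontal; a² = 49, b² = 13.
b² = 13 so b = √13; the minor axis has length 2b = 2√13.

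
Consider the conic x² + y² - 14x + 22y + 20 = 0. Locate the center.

(7, -11)

Rearranging, (x² - 14x) + (y² + 22y) = -20.
Complete the square in x and y: (x - 7)² + (y + 11)² = -20 + 49 + 121 = 150
So (x - 7)² + (y + 11)² = 150.
Circle centered at (7, -11) with r² = 150.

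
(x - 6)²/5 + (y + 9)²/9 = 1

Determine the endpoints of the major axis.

(6, -12) and (6, -6)

Center (6, -9). The larger denominator 9 sits under the y-term, so the major axis is vertical; a² = 9, b² = 5.
a = 3. Vertices at (h, k ± a).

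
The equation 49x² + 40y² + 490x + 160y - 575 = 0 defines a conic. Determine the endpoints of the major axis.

(-5, -9) and (-5, 5)

Collect terms: 49(x² + 10x) + 40(y² + 4y) = 575
Complete the square: 49(x + 5)² + 40(y + 2)² = 575 + 1225 + 160 = 1960
Divide through by 1960 to get (x + 5)²/40 + (y + 2)²/49 = 1.
Ellipse, center (-5, -2), major axis vertical; a² = 49, b² = 40.
a = 7. Vertices at (h, k ± a).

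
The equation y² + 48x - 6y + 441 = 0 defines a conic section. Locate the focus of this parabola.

Only y is squared. Complete the square in y: (y - 3)² = -48(x + 9).
Vertex (-9, 3); 4p = -48 so p = -12. Opens left.
Focus is p units from the vertex along the axis: (h + p, k).

(-21, 3)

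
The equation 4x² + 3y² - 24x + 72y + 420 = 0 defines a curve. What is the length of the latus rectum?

6

Group: 4(x² - 6x) + 3(y² + 24y) = -420
Complete the square in x and y: 4(x - 3)² + 3(y + 12)² = -420 + 36 + 432 = 48
Dividing both sides by 48: (x - 3)²/12 + (y + 12)²/16 = 1
Ellipse, center (3, -12), major axis vertical; a² = 16, b² = 12.
Latus rectum length = 2b²/a = 2·12/4 = 6.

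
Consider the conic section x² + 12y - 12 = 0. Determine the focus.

(0, -2)

Only x is squared. Complete the square in x: x² = -12(y - 1).
Vertex (0, 1); 4p = -12 so p = -3. Opens down.
Focus is p units from the vertex along the axis: (h, k + p).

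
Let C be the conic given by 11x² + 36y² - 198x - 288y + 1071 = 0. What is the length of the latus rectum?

11/3

Collect terms: 11(x² - 18x) + 36(y² - 8y) = -1071
Complete the square in x and y: 11(x - 9)² + 36(y - 4)² = -1071 + 891 + 576 = 396
Divide by 396: (x - 9)²/36 + (y - 4)²/11 = 1
Ellipse, center (9, 4), major axis horizontal; a² = 36, b² = 11.
Latus rectum length = 2b²/a = 2·11/6 = 11/3.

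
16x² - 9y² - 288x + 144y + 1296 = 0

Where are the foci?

(9, -2) and (9, 18)

Collect terms: 16(x² - 18x) -9(y² - 16y) = -1296
Completing the square gives 16(x - 9)² -9(y - 8)² = -1296 + 1296 - 576 = -576.
Divide through by -576 to get (y - 8)²/64 - (x - 9)²/36 = 1.
Hyperbola, center (9, 8), transverse axis vertical; a² = 64, b² = 36.
c² = a² + b² = 64 + 36 = 100, so c = 10.
Foci lie on the vertical axis through the center: (h, k ± c).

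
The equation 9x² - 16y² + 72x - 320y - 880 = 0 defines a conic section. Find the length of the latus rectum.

Group: 9(x² + 8x) -16(y² + 20y) = 880
Completing the square gives 9(x + 4)² -16(y + 10)² = 880 + 144 - 1600 = -576.
Dividing both sides by -576: (y + 10)²/36 - (x + 4)²/64 = 1
Hyperbola, center (-4, -10), transverse axis vertical; a² = 36, b² = 64.
Latus rectum length = 2b²/a = 2·64/6 = 64/3.

64/3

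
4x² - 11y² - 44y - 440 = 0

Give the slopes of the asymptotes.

2√11/11 and -2√11/11

Rearranging, 4x² -11(y² + 4y) = 440.
Complete the square: 4x² -11(y + 2)² = 440 + 0 - 44 = 396
Divide by 396: x²/99 - (y + 2)²/36 = 1
Hyperbola, center (0, -2), transverse axis horizontal; a² = 99, b² = 36.
For a horizontal hyperbola the asymptotes have slope ±b/a.
Here that is ±6/3√11 = ±2√11/11.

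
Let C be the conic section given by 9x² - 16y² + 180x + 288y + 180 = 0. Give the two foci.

(-10, -1) and (-10, 19)

Rearranging, 9(x² + 20x) -16(y² - 18y) = -180.
Complete the square: 9(x + 10)² -16(y - 9)² = -180 + 900 - 1296 = -576
Divide through by -576 to get (y - 9)²/36 - (x + 10)²/64 = 1.
Hyperbola, center (-10, 9), transverse axis vertical; a² = 36, b² = 64.
c² = a² + b² = 36 + 64 = 100, so c = 10.
Foci lie on the vertical axis through the center: (h, k ± c).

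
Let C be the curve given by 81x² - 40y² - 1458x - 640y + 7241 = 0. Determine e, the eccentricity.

e = 11/9

Rearranging, 81(x² - 18x) -40(y² + 16y) = -7241.
Complete the square in x and y: 81(x - 9)² -40(y + 8)² = -7241 + 6561 - 2560 = -3240
Dividing both sides by -3240: (y + 8)²/81 - (x - 9)²/40 = 1
Hyperbola, center (9, -8), transverse axis vertical; a² = 81, b² = 40.
c² = a² + b² = 121, so c = 11.
e = c/a = 11/9.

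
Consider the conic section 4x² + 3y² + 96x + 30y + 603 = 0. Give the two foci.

(-12, -7) and (-12, -3)

Collect terms: 4(x² + 24x) + 3(y² + 10y) = -603
Completing the square gives 4(x + 12)² + 3(y + 5)² = -603 + 576 + 75 = 48.
Dividing both sides by 48: (x + 12)²/12 + (y + 5)²/16 = 1
Ellipse, center (-12, -5), major axis vertical; a² = 16, b² = 12.
c² = a² - b² = 16 - 12 = 4, so c = 2.
Foci lie on the vertical axis through the center: (h, k ± c).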